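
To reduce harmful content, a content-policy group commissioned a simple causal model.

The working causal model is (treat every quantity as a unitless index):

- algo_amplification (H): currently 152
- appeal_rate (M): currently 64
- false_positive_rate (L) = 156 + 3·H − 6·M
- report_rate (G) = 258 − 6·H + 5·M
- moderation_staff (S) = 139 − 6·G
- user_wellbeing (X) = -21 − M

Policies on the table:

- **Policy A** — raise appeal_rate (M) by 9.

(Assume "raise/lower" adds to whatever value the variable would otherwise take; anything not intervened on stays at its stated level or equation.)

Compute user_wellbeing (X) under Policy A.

Policy A (M + 9):
  M = 64 + 9 = 73
  X = -21 − 73 = -94

-94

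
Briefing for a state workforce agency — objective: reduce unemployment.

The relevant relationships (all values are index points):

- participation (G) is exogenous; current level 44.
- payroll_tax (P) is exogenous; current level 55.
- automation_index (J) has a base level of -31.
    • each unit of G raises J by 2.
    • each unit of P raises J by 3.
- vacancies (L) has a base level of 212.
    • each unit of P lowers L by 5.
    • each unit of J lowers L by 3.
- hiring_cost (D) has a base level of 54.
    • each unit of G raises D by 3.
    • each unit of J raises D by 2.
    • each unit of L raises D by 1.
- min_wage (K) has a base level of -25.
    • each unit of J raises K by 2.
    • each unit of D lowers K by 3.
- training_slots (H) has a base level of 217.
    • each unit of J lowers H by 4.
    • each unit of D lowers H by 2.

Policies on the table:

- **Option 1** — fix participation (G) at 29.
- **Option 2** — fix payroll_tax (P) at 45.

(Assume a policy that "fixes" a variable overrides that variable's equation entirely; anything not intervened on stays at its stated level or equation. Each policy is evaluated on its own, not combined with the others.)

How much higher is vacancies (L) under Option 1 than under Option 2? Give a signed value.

-50

Option 1 (G := 29):
  G = 29
  P = 55
  J = -31 + 2·29 + 3·55 = 192
  L = 212 − 5·55 − 3·192 = -639
Option 2 (P := 45):
  G = 44
  P = 45
  J = -31 + 2·44 + 3·45 = 192
  L = 212 − 5·45 − 3·192 = -589
L: -639 − (-589) = -50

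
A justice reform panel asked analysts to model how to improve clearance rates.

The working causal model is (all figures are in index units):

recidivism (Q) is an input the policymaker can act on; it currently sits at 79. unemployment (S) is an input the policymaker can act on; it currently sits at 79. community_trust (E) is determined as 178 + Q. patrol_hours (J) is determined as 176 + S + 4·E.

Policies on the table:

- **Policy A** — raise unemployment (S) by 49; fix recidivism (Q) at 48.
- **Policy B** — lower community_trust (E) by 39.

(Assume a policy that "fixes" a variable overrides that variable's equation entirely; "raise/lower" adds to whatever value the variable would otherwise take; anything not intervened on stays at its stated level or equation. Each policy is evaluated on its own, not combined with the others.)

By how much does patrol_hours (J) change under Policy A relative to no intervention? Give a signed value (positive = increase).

Baseline:
  Q = 79
  S = 79
  E = 178 + 79 = 257
  J = 176 + 79 + 4·257 = 1283
Policy A (S + 49, Q := 48):
  Q = 48
  S = 79 + 49 = 128
  E = 178 + 48 = 226
  J = 176 + 128 + 4·226 = 1208
Change in J: 1208 − 1283 = -75

-75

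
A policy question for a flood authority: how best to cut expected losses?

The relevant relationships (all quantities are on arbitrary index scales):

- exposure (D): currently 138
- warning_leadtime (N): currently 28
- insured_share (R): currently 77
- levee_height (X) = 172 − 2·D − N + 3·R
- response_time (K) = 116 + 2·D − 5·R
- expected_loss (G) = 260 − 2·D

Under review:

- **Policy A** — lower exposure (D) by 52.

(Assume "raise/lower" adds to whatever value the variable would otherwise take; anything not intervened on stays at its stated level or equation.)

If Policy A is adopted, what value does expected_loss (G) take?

88

Policy A (D − 52):
  D = 138 − 52 = 86
  G = 260 − 2·86 = 88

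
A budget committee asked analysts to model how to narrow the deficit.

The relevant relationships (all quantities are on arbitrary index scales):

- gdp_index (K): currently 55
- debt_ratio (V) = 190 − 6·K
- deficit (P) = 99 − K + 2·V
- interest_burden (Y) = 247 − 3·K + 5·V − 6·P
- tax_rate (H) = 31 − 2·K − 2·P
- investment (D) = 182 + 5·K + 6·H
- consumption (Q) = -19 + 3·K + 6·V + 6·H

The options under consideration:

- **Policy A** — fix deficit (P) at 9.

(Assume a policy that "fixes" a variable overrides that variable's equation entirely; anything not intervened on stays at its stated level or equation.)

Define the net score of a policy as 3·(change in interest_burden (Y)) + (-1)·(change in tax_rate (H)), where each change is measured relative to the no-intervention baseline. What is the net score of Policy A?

Baseline:
  K = 55
  V = 190 − 6·55 = -140
  P = 99 − 55 + 2·(-140) = -236
  Y = 247 − 3·55 + 5·(-140) − 6·(-236) = 798
  H = 31 − 2·55 − 2·(-236) = 393
Policy A (P := 9):
  K = 55
  V = 190 − 6·55 = -140
  P = 9
  Y = 247 − 3·55 + 5·(-140) − 6·9 = -672
  H = 31 − 2·55 − 2·9 = -97
ΔY = -672 − 798 = -1470; ΔH = -97 − 393 = -490
Score = 3·(-1470) + (-1)·(-490) = -3920

-3920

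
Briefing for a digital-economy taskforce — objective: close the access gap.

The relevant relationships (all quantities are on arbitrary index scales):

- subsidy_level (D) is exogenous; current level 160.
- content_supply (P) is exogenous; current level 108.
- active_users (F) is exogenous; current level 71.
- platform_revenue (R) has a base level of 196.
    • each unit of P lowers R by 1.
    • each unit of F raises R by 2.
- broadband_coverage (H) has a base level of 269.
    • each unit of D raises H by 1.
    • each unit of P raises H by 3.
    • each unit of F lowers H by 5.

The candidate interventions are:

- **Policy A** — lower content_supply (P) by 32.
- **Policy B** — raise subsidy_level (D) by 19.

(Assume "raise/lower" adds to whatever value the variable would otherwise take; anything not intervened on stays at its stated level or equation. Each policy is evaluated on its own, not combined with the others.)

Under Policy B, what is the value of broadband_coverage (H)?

Policy B (D + 19):
  D = 160 + 19 = 179
  P = 108
  F = 71
  H = 269 + 179 + 3·108 − 5·71 = 417

417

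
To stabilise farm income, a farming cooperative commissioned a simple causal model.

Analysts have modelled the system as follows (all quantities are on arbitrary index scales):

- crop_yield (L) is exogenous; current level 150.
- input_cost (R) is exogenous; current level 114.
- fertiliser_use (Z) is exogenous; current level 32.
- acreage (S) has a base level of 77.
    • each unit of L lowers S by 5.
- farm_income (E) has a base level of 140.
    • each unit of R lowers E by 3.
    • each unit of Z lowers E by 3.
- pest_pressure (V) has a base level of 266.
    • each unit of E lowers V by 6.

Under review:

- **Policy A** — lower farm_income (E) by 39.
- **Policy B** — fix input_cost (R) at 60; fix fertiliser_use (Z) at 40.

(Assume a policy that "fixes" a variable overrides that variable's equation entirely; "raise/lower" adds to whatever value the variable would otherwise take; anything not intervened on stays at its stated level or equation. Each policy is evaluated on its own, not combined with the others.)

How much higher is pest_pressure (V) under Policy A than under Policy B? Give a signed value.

Policy A (E − 39):
  R = 114
  Z = 32
  E = 140 − 3·114 − 3·32 (−39 from intervention) = -337
  V = 266 − 6·(-337) = 2288
Policy B (R := 60, Z := 40):
  R = 60
  Z = 40
  E = 140 − 3·60 − 3·40 = -160
  V = 266 − 6·(-160) = 1226
V: 2288 − 1226 = 1062

1062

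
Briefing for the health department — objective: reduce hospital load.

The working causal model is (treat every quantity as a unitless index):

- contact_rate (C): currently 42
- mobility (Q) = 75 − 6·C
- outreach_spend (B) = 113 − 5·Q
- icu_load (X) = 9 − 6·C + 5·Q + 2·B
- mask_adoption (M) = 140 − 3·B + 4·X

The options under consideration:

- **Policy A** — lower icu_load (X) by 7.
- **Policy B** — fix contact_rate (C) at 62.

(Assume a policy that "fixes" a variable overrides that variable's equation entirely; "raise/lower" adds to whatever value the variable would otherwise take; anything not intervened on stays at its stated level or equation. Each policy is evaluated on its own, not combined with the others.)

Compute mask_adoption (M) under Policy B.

738

Policy B (C := 62):
  C = 62
  Q = 75 − 6·62 = -297
  B = 113 − 5·(-297) = 1598
  X = 9 − 6·62 + 5·(-297) + 2·1598 = 1348
  M = 140 − 3·1598 + 4·1348 = 738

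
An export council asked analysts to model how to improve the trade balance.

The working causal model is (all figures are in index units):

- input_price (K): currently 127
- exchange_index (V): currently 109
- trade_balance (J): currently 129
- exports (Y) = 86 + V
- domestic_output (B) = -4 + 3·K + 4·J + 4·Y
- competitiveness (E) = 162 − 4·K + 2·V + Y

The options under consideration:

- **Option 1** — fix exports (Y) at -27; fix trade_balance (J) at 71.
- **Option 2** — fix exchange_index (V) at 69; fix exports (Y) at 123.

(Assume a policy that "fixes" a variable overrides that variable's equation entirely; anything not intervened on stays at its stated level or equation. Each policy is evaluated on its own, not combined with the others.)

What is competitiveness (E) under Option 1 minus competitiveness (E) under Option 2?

Option 1 (Y := -27, J := 71):
  K = 127
  V = 109
  Y = -27
  E = 162 − 4·127 + 2·109 + (-27) = -155
Option 2 (V := 69, Y := 123):
  K = 127
  V = 69
  Y = 123
  E = 162 − 4·127 + 2·69 + 123 = -85
E: -155 − (-85) = -70

-70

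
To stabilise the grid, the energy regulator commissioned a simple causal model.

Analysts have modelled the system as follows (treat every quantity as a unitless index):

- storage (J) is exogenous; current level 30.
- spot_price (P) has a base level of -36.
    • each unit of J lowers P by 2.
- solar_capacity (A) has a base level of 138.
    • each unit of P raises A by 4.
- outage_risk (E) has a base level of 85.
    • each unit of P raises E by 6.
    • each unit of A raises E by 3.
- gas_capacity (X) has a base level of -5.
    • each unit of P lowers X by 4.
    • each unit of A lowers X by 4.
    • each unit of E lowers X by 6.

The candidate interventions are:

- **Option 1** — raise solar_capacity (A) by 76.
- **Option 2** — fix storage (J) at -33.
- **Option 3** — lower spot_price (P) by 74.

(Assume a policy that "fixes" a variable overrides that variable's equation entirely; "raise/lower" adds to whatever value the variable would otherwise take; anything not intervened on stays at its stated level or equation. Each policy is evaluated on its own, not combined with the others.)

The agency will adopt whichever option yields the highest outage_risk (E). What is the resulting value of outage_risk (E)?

1039

Option 1 (A + 76):
  J = 30
  P = -36 − 2·30 = -96
  A = 138 + 4·(-96) (+76 from intervention) = -170
  E = 85 + 6·(-96) + 3·(-170) = -1001
Option 2 (J := -33):
  J = -33
  P = -36 − 2·(-33) = 30
  A = 138 + 4·30 = 258
  E = 85 + 6·30 + 3·258 = 1039
Option 3 (P − 74):
  J = 30
  P = -36 − 2·30 (−74 from intervention) = -170
  A = 138 + 4·(-170) = -542
  E = 85 + 6·(-170) + 3·(-542) = -2561
Comparing — Option 1: E=-1001, Option 2: E=1039, Option 3: E=-2561. Highest is 1039 (Option 2).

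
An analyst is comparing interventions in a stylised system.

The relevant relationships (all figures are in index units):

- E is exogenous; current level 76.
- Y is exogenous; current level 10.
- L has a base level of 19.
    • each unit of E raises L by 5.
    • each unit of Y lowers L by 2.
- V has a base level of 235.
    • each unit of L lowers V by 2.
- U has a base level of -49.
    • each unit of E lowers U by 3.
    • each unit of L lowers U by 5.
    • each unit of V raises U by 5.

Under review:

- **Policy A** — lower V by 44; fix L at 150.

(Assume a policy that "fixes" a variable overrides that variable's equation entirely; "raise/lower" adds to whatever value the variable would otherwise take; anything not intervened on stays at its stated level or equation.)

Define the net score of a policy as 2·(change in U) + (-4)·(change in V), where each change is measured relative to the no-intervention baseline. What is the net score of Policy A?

4774

Baseline:
  E = 76
  Y = 10
  L = 19 + 5·76 − 2·10 = 379
  V = 235 − 2·379 = -523
  U = -49 − 3·76 − 5·379 + 5·(-523) = -4787
Policy A (V − 44, L := 150):
  E = 76
  Y = 10
  L = 150
  V = 235 − 2·150 (−44 from intervention) = -109
  U = -49 − 3·76 − 5·150 + 5·(-109) = -1572
ΔU = -1572 − (-4787) = 3215; ΔV = -109 − (-523) = 414
Score = 2·3215 + (-4)·414 = 4774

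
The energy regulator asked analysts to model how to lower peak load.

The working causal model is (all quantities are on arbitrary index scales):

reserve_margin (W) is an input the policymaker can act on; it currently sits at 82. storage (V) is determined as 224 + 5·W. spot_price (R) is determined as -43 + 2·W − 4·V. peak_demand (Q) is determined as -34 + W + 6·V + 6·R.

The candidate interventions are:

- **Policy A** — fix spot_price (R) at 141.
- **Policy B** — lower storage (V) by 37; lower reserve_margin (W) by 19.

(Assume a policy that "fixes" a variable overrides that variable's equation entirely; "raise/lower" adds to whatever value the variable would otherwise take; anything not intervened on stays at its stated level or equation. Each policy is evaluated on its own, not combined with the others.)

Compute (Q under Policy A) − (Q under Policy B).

13207

Policy A (R := 141):
  W = 82
  V = 224 + 5·82 = 634
  R = 141
  Q = -34 + 82 + 6·634 + 6·141 = 4698
Policy B (V − 37, W − 19):
  W = 82 − 19 = 63
  V = 224 + 5·63 (−37 from intervention) = 502
  R = -43 + 2·63 − 4·502 = -1925
  Q = -34 + 63 + 6·502 + 6·(-1925) = -8509
Q: 4698 − (-8509) = 13207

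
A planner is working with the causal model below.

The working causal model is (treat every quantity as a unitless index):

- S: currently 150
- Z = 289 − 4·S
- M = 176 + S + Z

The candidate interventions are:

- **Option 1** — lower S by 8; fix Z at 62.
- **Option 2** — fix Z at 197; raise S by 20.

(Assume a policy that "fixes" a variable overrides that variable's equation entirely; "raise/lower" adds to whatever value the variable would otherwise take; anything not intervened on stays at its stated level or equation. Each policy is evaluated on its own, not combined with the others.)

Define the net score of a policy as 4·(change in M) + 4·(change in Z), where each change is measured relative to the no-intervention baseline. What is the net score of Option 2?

4144

Baseline:
  S = 150
  Z = 289 − 4·150 = -311
  M = 176 + 150 + (-311) = 15
Option 2 (Z := 197, S + 20):
  S = 150 + 20 = 170
  Z = 197
  M = 176 + 170 + 197 = 543
ΔM = 543 − 15 = 528; ΔZ = 197 − (-311) = 508
Score = 4·528 + 4·508 = 4144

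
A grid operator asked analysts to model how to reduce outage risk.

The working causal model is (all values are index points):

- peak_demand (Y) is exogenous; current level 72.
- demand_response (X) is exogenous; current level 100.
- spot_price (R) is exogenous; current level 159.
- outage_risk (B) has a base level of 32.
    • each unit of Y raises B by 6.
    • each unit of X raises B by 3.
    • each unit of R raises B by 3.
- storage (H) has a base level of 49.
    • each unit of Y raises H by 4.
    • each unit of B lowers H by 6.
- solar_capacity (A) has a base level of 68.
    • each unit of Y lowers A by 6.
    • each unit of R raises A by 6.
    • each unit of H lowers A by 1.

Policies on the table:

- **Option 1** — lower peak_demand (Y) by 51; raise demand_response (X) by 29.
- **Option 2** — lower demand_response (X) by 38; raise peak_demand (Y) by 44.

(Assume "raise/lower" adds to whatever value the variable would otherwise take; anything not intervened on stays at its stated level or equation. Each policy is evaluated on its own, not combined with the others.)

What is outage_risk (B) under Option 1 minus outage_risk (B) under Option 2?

-369

Option 1 (Y − 51, X + 29):
  Y = 72 − 51 = 21
  X = 100 + 29 = 129
  R = 159
  B = 32 + 6·21 + 3·129 + 3·159 = 1022
Option 2 (X − 38, Y + 44):
  Y = 72 + 44 = 116
  X = 100 − 38 = 62
  R = 159
  B = 32 + 6·116 + 3·62 + 3·159 = 1391
B: 1022 − 1391 = -369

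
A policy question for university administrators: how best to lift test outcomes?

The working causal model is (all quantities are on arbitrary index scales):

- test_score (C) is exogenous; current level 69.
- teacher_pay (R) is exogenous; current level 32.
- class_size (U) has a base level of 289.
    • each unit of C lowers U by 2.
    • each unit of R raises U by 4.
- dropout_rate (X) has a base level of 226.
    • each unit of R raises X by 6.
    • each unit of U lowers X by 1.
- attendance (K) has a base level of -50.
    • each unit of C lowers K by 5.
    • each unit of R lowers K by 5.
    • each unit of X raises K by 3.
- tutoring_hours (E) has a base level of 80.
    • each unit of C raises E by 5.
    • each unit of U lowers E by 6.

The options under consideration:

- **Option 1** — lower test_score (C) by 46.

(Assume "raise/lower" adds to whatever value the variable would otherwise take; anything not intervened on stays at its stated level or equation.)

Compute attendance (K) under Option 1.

Option 1 (C − 46):
  C = 69 − 46 = 23
  R = 32
  U = 289 − 2·23 + 4·32 = 371
  X = 226 + 6·32 − 371 = 47
  K = -50 − 5·23 − 5·32 + 3·47 = -184

-184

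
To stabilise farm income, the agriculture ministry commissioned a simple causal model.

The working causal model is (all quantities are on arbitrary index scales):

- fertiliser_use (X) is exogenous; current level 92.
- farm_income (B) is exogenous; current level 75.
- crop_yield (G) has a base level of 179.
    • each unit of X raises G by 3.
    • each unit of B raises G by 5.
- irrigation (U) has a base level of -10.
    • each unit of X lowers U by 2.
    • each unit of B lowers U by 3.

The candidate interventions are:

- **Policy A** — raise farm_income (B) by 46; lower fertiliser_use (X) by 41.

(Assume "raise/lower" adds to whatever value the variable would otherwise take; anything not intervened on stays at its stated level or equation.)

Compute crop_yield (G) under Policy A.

Policy A (B + 46, X − 41):
  X = 92 − 41 = 51
  B = 75 + 46 = 121
  G = 179 + 3·51 + 5·121 = 937

937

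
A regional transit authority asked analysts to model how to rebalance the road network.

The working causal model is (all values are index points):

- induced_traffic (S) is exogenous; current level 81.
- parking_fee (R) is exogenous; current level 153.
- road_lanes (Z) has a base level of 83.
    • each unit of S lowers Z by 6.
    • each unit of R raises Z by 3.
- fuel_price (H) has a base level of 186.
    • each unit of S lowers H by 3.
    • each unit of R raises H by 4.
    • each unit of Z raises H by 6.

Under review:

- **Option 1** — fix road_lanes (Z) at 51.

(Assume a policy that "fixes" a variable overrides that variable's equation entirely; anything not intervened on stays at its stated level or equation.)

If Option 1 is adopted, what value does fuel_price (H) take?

Option 1 (Z := 51):
  S = 81
  R = 153
  Z = 51
  H = 186 − 3·81 + 4·153 + 6·51 = 861

861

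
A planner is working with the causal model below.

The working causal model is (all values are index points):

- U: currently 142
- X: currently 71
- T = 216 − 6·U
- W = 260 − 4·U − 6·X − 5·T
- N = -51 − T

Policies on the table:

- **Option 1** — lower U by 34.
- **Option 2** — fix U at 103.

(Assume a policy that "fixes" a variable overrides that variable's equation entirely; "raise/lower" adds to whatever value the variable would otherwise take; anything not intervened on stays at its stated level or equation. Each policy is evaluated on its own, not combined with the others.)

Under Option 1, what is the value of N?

Option 1 (U − 34):
  U = 142 − 34 = 108
  T = 216 − 6·108 = -432
  N = -51 − (-432) = 381

381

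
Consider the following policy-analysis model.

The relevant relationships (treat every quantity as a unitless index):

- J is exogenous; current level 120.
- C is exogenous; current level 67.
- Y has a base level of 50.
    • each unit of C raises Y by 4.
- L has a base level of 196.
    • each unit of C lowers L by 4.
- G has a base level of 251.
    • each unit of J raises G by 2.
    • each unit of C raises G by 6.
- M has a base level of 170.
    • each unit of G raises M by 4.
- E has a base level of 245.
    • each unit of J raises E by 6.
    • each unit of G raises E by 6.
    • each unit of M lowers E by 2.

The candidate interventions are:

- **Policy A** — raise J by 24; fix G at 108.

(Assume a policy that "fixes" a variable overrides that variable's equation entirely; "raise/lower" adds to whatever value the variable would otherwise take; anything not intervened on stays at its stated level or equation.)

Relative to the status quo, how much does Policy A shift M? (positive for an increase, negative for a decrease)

Baseline:
  J = 120
  C = 67
  G = 251 + 2·120 + 6·67 = 893
  M = 170 + 4·893 = 3742
Policy A (J + 24, G := 108):
  J = 120 + 24 = 144
  C = 67
  G = 108
  M = 170 + 4·108 = 602
Change in M: 602 − 3742 = -3140

-3140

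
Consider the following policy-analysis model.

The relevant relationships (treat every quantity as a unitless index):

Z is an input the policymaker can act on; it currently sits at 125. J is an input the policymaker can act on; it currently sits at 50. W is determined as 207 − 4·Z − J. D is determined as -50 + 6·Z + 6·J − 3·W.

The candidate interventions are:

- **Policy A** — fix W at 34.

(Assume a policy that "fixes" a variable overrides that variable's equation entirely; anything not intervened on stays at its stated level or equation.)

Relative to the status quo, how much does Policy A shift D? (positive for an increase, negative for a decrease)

Baseline:
  Z = 125
  J = 50
  W = 207 − 4·125 − 50 = -343
  D = -50 + 6·125 + 6·50 − 3·(-343) = 2029
Policy A (W := 34):
  Z = 125
  J = 50
  W = 34
  D = -50 + 6·125 + 6·50 − 3·34 = 898
Change in D: 898 − 2029 = -1131

-1131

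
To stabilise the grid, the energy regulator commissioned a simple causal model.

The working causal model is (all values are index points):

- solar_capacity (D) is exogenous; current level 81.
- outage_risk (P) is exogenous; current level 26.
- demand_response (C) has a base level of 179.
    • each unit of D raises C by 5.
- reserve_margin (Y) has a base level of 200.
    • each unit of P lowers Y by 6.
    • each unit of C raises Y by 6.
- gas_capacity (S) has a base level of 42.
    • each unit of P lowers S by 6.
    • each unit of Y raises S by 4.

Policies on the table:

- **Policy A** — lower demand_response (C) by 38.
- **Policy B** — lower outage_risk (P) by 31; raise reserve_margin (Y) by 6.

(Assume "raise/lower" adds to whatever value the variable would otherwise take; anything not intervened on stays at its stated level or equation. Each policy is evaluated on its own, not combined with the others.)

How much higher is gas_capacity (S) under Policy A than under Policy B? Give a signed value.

Policy A (C − 38):
  D = 81
  P = 26
  C = 179 + 5·81 (−38 from intervention) = 546
  Y = 200 − 6·26 + 6·546 = 3320
  S = 42 − 6·26 + 4·3320 = 13166
Policy B (P − 31, Y + 6):
  D = 81
  P = 26 − 31 = -5
  C = 179 + 5·81 = 584
  Y = 200 − 6·(-5) + 6·584 (+6 from intervention) = 3740
  S = 42 − 6·(-5) + 4·3740 = 15032
S: 13166 − 15032 = -1866

-1866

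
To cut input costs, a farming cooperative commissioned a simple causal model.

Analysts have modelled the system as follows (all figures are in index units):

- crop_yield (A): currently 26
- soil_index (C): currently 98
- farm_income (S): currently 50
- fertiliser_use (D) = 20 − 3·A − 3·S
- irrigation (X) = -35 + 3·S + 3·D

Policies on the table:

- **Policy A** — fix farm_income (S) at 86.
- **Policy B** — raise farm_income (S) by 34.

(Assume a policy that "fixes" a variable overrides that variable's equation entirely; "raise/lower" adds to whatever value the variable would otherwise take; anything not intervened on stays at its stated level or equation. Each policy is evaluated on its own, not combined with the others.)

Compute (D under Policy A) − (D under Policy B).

-6

Policy A (S := 86):
  A = 26
  S = 86
  D = 20 − 3·26 − 3·86 = -316
Policy B (S + 34):
  A = 26
  S = 50 + 34 = 84
  D = 20 − 3·26 − 3·84 = -310
D: -316 − (-310) = -6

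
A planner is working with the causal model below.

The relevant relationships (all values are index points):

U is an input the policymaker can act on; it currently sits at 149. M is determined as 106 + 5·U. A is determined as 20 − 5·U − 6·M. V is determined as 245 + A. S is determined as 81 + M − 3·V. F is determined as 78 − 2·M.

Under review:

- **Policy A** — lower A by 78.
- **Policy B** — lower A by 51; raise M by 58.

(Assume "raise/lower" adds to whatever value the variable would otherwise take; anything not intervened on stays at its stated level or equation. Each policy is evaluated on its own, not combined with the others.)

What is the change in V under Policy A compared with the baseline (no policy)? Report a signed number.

Baseline:
  U = 149
  M = 106 + 5·149 = 851
  A = 20 − 5·149 − 6·851 = -5831
  V = 245 + (-5831) = -5586
Policy A (A − 78):
  U = 149
  M = 106 + 5·149 = 851
  A = 20 − 5·149 − 6·851 (−78 from intervention) = -5909
  V = 245 + (-5909) = -5664
Change in V: -5664 − (-5586) = -78

-78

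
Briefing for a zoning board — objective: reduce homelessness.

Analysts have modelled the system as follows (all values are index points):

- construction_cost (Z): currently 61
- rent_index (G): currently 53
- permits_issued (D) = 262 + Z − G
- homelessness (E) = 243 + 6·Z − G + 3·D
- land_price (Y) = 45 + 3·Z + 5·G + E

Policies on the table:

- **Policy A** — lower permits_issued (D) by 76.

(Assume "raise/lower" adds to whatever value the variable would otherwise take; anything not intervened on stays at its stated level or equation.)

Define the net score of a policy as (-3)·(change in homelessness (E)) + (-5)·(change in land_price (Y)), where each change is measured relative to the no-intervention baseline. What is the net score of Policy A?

1824

Baseline:
  Z = 61
  G = 53
  D = 262 + 61 − 53 = 270
  E = 243 + 6·61 − 53 + 3·270 = 1366
  Y = 45 + 3·61 + 5·53 + 1366 = 1859
Policy A (D − 76):
  Z = 61
  G = 53
  D = 262 + 61 − 53 (−76 from intervention) = 194
  E = 243 + 6·61 − 53 + 3·194 = 1138
  Y = 45 + 3·61 + 5·53 + 1138 = 1631
ΔE = 1138 − 1366 = -228; ΔY = 1631 − 1859 = -228
Score = (-3)·(-228) + (-5)·(-228) = 1824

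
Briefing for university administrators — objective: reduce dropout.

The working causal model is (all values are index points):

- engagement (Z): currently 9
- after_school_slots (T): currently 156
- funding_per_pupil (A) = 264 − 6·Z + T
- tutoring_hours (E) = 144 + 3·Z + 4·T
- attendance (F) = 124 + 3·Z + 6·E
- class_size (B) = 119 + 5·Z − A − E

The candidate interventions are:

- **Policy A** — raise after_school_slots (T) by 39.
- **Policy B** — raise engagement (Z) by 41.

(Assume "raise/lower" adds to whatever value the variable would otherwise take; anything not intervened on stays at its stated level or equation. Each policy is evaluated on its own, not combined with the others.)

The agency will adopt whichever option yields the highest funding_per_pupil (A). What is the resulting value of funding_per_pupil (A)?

405

Policy A (T + 39):
  Z = 9
  T = 156 + 39 = 195
  A = 264 − 6·9 + 195 = 405
Policy B (Z + 41):
  Z = 9 + 41 = 50
  T = 156
  A = 264 − 6·50 + 156 = 120
Comparing — Policy A: A=405, Policy B: A=120. Highest is 405 (Policy A).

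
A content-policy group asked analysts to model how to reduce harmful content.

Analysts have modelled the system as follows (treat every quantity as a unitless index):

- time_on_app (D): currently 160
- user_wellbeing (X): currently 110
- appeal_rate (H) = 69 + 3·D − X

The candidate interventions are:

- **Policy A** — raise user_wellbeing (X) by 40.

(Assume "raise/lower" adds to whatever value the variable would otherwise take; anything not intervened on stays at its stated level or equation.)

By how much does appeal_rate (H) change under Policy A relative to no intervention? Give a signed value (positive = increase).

Baseline:
  D = 160
  X = 110
  H = 69 + 3·160 − 110 = 439
Policy A (X + 40):
  D = 160
  X = 110 + 40 = 150
  H = 69 + 3·160 − 150 = 399
Change in H: 399 − 439 = -40

-40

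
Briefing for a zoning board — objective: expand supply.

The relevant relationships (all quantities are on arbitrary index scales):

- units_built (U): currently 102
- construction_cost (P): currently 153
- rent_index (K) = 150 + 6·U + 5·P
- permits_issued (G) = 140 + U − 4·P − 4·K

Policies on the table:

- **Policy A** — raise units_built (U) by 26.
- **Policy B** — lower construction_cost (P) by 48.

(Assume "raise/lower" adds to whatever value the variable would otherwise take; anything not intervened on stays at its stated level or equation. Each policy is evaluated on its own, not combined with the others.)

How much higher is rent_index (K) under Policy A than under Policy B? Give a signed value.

Policy A (U + 26):
  U = 102 + 26 = 128
  P = 153
  K = 150 + 6·128 + 5·153 = 1683
Policy B (P − 48):
  U = 102
  P = 153 − 48 = 105
  K = 150 + 6·102 + 5·105 = 1287
K: 1683 − 1287 = 396

396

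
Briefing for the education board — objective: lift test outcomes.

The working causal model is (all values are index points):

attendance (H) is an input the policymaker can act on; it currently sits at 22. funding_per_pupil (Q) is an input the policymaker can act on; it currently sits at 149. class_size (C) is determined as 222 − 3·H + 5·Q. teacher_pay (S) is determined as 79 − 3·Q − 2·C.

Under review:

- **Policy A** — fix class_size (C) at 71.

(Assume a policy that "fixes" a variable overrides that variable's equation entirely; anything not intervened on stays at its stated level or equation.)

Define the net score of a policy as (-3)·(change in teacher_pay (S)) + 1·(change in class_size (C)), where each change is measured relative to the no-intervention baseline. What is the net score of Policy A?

-5810

Baseline:
  H = 22
  Q = 149
  C = 222 − 3·22 + 5·149 = 901
  S = 79 − 3·149 − 2·901 = -2170
Policy A (C := 71):
  H = 22
  Q = 149
  C = 71
  S = 79 − 3·149 − 2·71 = -510
ΔS = -510 − (-2170) = 1660; ΔC = 71 − 901 = -830
Score = (-3)·1660 + 1·(-830) = -5810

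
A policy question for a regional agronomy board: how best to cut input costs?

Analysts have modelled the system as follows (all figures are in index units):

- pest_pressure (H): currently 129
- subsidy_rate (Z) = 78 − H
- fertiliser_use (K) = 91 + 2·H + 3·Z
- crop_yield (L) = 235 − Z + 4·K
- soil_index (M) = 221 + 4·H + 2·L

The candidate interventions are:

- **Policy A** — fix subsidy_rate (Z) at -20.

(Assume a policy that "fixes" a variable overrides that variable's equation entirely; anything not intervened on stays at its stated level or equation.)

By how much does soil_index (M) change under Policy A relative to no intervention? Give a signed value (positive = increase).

682

Baseline:
  H = 129
  Z = 78 − 129 = -51
  K = 91 + 2·129 + 3·(-51) = 196
  L = 235 − (-51) + 4·196 = 1070
  M = 221 + 4·129 + 2·1070 = 2877
Policy A (Z := -20):
  H = 129
  Z = -20
  K = 91 + 2·129 + 3·(-20) = 289
  L = 235 − (-20) + 4·289 = 1411
  M = 221 + 4·129 + 2·1411 = 3559
Change in M: 3559 − 2877 = 682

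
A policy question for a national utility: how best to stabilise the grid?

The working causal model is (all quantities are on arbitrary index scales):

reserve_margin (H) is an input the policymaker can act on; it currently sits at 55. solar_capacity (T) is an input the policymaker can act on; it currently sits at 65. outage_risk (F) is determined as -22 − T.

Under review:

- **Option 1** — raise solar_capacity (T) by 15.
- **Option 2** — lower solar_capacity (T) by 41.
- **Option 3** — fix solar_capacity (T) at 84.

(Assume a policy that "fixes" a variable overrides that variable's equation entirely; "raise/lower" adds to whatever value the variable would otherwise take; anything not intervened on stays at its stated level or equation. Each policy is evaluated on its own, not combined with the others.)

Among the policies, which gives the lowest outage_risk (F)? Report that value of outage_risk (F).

-106

Option 1 (T + 15):
  T = 65 + 15 = 80
  F = -22 − 80 = -102
Option 2 (T − 41):
  T = 65 − 41 = 24
  F = -22 − 24 = -46
Option 3 (T := 84):
  T = 84
  F = -22 − 84 = -106
Comparing — Option 1: F=-102, Option 2: F=-46, Option 3: F=-106. Lowest is -106 (Option 3).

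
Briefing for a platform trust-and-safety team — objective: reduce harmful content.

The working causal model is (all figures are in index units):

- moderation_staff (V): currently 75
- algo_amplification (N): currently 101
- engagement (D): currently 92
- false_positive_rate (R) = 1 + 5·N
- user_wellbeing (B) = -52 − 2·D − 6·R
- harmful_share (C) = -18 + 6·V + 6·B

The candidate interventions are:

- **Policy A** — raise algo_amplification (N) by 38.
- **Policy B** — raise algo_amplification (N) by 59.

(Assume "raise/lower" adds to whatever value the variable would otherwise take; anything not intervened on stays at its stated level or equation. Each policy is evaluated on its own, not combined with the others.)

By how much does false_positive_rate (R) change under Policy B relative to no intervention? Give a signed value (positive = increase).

Baseline:
  N = 101
  R = 1 + 5·101 = 506
Policy B (N + 59):
  N = 101 + 59 = 160
  R = 1 + 5·160 = 801
Change in R: 801 − 506 = 295

295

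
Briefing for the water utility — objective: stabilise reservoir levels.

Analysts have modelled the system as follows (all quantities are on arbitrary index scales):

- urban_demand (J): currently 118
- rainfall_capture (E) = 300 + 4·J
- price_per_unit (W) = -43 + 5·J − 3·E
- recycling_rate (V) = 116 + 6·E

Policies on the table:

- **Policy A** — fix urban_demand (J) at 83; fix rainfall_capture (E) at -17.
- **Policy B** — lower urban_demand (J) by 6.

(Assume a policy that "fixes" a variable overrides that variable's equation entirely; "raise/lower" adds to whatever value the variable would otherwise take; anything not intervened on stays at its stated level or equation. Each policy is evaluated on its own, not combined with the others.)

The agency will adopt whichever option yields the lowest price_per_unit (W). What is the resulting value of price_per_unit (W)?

-1727

Policy A (J := 83, E := -17):
  J = 83
  E = -17
  W = -43 + 5·83 − 3·(-17) = 423
Policy B (J − 6):
  J = 118 − 6 = 112
  E = 300 + 4·112 = 748
  W = -43 + 5·112 − 3·748 = -1727
Comparing — Policy A: W=423, Policy B: W=-1727. Lowest is -1727 (Policy B).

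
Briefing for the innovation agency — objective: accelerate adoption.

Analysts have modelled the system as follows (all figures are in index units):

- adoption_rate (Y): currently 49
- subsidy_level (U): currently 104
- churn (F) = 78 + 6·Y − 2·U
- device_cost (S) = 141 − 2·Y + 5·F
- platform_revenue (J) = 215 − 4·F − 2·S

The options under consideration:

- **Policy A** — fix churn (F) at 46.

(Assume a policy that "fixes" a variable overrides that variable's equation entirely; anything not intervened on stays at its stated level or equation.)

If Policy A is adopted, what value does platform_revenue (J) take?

-515

Policy A (F := 46):
  Y = 49
  U = 104
  F = 46
  S = 141 − 2·49 + 5·46 = 273
  J = 215 − 4·46 − 2·273 = -515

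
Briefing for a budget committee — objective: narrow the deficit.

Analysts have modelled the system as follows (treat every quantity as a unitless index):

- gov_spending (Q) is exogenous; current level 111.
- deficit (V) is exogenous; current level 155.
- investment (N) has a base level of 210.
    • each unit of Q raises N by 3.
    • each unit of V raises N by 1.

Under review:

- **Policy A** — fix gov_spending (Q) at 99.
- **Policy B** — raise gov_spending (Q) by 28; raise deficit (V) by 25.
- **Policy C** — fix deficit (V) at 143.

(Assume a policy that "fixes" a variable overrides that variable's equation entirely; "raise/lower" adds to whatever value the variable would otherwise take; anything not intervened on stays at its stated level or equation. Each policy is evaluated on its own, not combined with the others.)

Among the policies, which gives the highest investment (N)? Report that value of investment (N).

807

Policy A (Q := 99):
  Q = 99
  V = 155
  N = 210 + 3·99 + 155 = 662
Policy B (Q + 28, V + 25):
  Q = 111 + 28 = 139
  V = 155 + 25 = 180
  N = 210 + 3·139 + 180 = 807
Policy C (V := 143):
  Q = 111
  V = 143
  N = 210 + 3·111 + 143 = 686
Comparing — Policy A: N=662, Policy B: N=807, Policy C: N=686. Highest is 807 (Policy B).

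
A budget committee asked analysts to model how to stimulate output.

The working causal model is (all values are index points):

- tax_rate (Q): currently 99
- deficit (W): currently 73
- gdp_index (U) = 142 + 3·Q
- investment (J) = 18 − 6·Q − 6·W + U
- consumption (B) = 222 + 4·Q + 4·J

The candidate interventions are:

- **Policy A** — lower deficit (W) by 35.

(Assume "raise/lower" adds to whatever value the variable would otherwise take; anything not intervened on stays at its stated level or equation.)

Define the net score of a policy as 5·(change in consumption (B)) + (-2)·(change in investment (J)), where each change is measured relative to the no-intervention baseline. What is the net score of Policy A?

3780

Baseline:
  Q = 99
  W = 73
  U = 142 + 3·99 = 439
  J = 18 − 6·99 − 6·73 + 439 = -575
  B = 222 + 4·99 + 4·(-575) = -1682
Policy A (W − 35):
  Q = 99
  W = 73 − 35 = 38
  U = 142 + 3·99 = 439
  J = 18 − 6·99 − 6·38 + 439 = -365
  B = 222 + 4·99 + 4·(-365) = -842
ΔB = -842 − (-1682) = 840; ΔJ = -365 − (-575) = 210
Score = 5·840 + (-2)·210 = 3780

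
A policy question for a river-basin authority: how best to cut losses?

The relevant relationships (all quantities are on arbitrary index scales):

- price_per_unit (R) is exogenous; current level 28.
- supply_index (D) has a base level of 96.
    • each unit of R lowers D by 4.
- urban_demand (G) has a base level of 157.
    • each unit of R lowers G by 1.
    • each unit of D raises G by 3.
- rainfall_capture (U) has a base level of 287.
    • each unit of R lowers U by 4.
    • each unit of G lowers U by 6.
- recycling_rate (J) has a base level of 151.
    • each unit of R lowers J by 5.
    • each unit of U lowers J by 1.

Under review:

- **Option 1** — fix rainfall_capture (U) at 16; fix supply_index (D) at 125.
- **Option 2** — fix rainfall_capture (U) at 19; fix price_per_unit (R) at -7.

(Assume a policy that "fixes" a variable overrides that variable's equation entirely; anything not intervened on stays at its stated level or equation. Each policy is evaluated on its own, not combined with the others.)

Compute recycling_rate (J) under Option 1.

-5

Option 1 (U := 16, D := 125):
  R = 28
  D = 125
  G = 157 − 28 + 3·125 = 504
  U = 16
  J = 151 − 5·28 − 16 = -5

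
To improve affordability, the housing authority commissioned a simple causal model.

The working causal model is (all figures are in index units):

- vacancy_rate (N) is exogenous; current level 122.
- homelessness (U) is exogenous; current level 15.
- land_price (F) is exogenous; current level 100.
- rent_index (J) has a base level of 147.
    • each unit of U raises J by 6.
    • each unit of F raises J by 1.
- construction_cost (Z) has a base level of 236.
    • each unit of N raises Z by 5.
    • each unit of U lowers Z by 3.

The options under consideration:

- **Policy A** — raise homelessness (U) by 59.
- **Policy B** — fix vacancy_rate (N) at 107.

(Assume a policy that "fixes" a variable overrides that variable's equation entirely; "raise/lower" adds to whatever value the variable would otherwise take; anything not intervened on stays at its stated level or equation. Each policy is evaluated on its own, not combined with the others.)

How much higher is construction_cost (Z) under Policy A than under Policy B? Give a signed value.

Policy A (U + 59):
  N = 122
  U = 15 + 59 = 74
  Z = 236 + 5·122 − 3·74 = 624
Policy B (N := 107):
  N = 107
  U = 15
  Z = 236 + 5·107 − 3·15 = 726
Z: 624 − 726 = -102

-102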